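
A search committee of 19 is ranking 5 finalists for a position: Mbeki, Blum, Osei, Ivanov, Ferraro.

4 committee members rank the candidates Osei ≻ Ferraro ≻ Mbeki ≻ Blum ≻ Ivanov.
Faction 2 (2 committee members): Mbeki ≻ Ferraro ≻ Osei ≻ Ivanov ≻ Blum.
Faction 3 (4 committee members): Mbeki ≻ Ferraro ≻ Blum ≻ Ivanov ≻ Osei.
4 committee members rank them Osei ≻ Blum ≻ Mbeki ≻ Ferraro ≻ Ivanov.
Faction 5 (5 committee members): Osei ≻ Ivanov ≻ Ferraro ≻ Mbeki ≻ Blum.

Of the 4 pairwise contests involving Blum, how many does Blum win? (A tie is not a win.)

Blum against each rival (19 committee members):
Blum vs Mbeki: 4 to 15, Mbeki.
Blum vs Osei: Osei wins 15–4.
Blum vs Ivanov: Blum, 12–7.
Blum vs Ferraro: 4 to 15, Ferraro.
Blum beats Ivanov; loses to Mbeki, Osei, Ferraro — 1 pairwise win.

1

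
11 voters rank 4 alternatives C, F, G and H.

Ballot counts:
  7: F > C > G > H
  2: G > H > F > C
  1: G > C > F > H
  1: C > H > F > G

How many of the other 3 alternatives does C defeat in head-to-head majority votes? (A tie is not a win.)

C against each rival (11 voters):
C vs F: F wins 9–2.
C vs G: C preferred on 7+1 = 8 ballots; C wins 8–3.
C vs H: C preferred on 7+1+1 = 9 ballots; C wins 9–2.
C beats G, H; loses to F — 2 pairwise wins.

2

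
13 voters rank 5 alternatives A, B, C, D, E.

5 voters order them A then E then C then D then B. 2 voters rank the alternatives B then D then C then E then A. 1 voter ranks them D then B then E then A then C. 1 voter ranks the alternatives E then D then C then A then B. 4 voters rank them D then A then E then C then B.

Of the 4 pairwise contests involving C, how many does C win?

C against each rival (13 voters):
C vs A: A wins 10–3.
C vs B: C, 10–3.
C vs D: D, 8–5.
C–E: E 11–2.
C beats B; loses to A, D, E — 1 pairwise win.

1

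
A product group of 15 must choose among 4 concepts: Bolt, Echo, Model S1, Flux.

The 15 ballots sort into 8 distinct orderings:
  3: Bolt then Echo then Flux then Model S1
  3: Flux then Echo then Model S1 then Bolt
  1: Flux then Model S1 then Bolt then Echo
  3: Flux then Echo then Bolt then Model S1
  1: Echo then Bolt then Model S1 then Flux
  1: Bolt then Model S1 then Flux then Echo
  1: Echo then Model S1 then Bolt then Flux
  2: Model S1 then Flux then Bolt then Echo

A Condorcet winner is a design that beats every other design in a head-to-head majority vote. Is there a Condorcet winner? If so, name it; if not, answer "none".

Head-to-head results (15 engineers):
Bolt vs Echo: 7 to 8, Echo.
Bolt–Model S1: Bolt 8–7.
Bolt vs Flux: Bolt preferred on 3+1+1+1 = 6 ballots; Flux wins 9–6.
Echo vs Model S1: 3+3+3+1+1 = 11 for Echo, 4 for Model S1 — Echo by 11–4.
Echo vs Flux: 3+1+1 = 5 for Echo, 10 for Flux — Flux by 10–5.
Model S1 vs Flux: 5 to 10, Flux.
Only Flux has no losses; Flux is the Condorcet winner.

Flux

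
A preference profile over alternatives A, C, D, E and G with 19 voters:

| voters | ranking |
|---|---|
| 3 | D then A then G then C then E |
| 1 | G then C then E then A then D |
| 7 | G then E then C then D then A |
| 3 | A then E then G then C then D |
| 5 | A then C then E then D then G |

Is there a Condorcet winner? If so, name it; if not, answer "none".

Check each pair by majority over 19 ballots:
A vs C: 3+3+5 = 11 for A, 8 for C — A by 11–8.
A vs D: A preferred on 1+3+5 = 9 ballots; D wins 10–9.
A vs E: 11 to 8, A.
A–G: A 11–8.
C vs D: C preferred on 1+7+3+5 = 16 ballots; C wins 16–3.
C vs E: C preferred on 3+1+5 = 9 ballots; E wins 10–9.
C vs G: G wins 14–5.
D vs E: 3 to 16, E.
D vs G: D is ranked higher on 3+5 = 8 ballots, G on 11. G wins 11–8.
E vs G: G wins 11–8.
No alternative is unbeaten: A loses to D; C loses to A; D loses to C; E loses to A; G loses to A. In particular A → C → D → A is a majority cycle — no Condorcet winner exists.

none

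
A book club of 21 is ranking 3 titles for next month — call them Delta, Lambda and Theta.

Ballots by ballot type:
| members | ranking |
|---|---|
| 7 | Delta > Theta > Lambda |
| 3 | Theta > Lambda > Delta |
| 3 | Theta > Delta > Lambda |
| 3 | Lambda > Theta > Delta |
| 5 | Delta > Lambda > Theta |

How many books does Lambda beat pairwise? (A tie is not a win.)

Lambda against each rival (21 members):
Lambda–Delta: Delta 15–6.
Lambda vs Theta: Theta, 13–8.
Lambda beats no one; loses to Delta, Theta — 0 pairwise wins.

0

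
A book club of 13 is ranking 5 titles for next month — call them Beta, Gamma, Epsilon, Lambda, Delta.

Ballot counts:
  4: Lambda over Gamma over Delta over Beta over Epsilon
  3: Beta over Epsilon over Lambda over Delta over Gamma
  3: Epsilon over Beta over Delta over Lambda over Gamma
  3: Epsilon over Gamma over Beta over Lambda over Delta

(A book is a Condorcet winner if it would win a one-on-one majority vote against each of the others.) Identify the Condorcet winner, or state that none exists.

Pairwise majorities:
Beta vs Gamma: Gamma wins 7–6.
Beta vs Epsilon: Beta, 7–6.
Beta vs Lambda: Beta wins 9–4.
Beta vs Delta: Beta wins 9–4.
Gamma vs Epsilon: Epsilon, 9–4.
Gamma vs Lambda: Lambda, 10–3.
Gamma vs Delta: Gamma, 7–6.
Epsilon vs Lambda: Epsilon wins 9–4.
Epsilon–Delta: Epsilon 9–4.
Lambda vs Delta: Lambda, 10–3.
No book is unbeaten: Beta loses to Gamma; Gamma loses to Epsilon; Epsilon loses to Beta; Lambda loses to Beta; Delta loses to Beta. In particular Beta > Epsilon > Gamma > Beta is a majority cycle — no Condorcet winner exists.

none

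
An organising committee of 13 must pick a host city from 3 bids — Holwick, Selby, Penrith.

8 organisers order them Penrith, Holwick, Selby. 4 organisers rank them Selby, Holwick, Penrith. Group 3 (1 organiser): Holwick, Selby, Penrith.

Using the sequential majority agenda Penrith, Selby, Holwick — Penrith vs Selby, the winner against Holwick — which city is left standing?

Penrith

Round 1: Penrith vs Selby — 8–5, Penrith advances.
Round 2: Penrith vs Holwick — 8–5, Penrith advances.
Penrith survives the agenda.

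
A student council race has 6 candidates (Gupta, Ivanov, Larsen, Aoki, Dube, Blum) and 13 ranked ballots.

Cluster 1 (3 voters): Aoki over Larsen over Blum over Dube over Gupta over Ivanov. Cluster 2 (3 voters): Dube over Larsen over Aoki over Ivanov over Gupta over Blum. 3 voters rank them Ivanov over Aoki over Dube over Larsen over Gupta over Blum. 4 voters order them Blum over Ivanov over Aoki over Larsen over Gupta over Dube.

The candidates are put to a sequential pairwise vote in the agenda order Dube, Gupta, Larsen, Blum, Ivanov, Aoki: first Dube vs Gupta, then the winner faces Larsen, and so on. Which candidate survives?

Ivanov

Round 1: Dube vs Gupta — 9–4, Dube advances.
Round 2: Dube vs Larsen — 6–7, Larsen advances.
Round 3: Larsen vs Blum — 9–4, Larsen advances.
Round 4: Larsen vs Ivanov — 6–7, Ivanov advances.
Round 5: Ivanov vs Aoki — 7–6, Ivanov advances.
Ivanov survives the agenda.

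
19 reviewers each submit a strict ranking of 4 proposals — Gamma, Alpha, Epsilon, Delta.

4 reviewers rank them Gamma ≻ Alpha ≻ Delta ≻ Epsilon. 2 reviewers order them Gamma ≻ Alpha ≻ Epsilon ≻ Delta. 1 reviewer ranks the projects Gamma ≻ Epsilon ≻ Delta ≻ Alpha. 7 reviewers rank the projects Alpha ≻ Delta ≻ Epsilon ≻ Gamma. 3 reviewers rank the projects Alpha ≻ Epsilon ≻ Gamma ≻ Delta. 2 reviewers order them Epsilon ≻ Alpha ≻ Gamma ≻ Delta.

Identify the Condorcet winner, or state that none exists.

Check each pair by majority over 19 ballots:
Gamma–Alpha: Alpha 12–7.
Gamma vs Epsilon: Epsilon wins 12–7.
Gamma vs Delta: Gamma, 12–7.
Alpha vs Epsilon: 16 to 3, Alpha.
Alpha vs Delta: Alpha wins 18–1.
Epsilon vs Delta: Epsilon is ranked higher on 2+1+3+2 = 8 ballots, Delta on 11. Delta wins 11–8.
Only Alpha has no losses; Alpha is the Condorcet winner.

Alpha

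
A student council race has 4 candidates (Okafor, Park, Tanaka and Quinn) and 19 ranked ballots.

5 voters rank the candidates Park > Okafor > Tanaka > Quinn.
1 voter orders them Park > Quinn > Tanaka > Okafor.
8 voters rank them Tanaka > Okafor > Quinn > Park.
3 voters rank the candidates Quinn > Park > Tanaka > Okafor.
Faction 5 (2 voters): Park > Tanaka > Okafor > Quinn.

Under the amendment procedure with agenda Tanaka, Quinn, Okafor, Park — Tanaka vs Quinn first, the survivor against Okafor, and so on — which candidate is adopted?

Round 1: Tanaka vs Quinn — 15–4, Tanaka advances.
Round 2: Tanaka vs Okafor — 14–5, Tanaka advances.
Round 3: Tanaka vs Park — 8–11, Park advances.
The agenda winner is Park.

Park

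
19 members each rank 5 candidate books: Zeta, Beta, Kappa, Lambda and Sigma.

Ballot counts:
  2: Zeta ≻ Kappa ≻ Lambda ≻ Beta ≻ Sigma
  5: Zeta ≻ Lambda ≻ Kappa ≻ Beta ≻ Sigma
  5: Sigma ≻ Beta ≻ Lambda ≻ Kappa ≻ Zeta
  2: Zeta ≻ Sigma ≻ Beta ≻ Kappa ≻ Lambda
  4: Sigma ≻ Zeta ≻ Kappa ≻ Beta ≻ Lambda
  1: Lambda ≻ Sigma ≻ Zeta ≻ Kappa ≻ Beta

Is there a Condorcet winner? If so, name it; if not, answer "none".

Sigma

Check each pair by majority over 19 ballots:
Zeta vs Beta: Zeta wins 14–5.
Zeta vs Kappa: Zeta wins 14–5.
Zeta–Lambda: Zeta 13–6.
Zeta vs Sigma: Sigma, 10–9.
Beta vs Kappa: Kappa wins 12–7.
Beta vs Lambda: Beta, 11–8.
Beta vs Sigma: Sigma wins 12–7.
Kappa–Lambda: Lambda 11–8.
Kappa vs Sigma: Sigma wins 12–7.
Lambda–Sigma: Sigma 11–8.
Sigma beats each of Zeta, Beta, Kappa, Lambda — Sigma is the Condorcet winner.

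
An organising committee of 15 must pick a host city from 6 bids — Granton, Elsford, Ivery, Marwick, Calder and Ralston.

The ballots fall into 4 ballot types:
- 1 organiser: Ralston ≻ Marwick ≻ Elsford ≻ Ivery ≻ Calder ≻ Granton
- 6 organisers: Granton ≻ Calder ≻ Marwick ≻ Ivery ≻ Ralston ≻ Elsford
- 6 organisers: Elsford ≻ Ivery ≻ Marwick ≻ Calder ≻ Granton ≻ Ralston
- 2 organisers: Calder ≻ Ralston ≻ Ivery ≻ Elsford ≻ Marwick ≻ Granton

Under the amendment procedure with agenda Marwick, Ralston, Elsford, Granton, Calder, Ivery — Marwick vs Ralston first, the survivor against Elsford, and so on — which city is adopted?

Round 1: Marwick vs Ralston — 12–3, Marwick advances.
Round 2: Marwick vs Elsford — 7–8, Elsford advances.
Round 3: Elsford vs Granton — 9–6, Elsford advances.
Round 4: Elsford vs Calder — 7–8, Calder advances.
Round 5: Calder vs Ivery — 8–7, Calder advances.
The agenda winner is Calder.

Calder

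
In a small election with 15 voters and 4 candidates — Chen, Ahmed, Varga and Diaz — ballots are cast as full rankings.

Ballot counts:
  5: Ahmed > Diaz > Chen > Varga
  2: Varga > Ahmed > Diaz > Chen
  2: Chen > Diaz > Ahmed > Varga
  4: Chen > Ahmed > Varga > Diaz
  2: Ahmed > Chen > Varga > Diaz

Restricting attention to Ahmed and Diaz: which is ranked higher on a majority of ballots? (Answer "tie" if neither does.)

Ballots ranking Ahmed above Diaz: 5 + 2 + 4 + 2 = 13.
Ballots ranking Diaz above Ahmed: 15 − 13 = 2.
Ahmed wins the head-to-head 13–2.

Ahmed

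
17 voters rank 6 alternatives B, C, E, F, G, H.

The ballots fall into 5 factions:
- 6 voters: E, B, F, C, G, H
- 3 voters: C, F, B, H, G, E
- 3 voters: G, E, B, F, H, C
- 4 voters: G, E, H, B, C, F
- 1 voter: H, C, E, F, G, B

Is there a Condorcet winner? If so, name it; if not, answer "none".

none

Pairwise majorities:
B vs C: B, 13–4.
B vs E: E, 14–3.
B vs F: B is ranked higher on 6+3+4 = 13 ballots, F on 4. B wins 13–4.
B vs G: B preferred on 6+3 = 9 ballots; B wins 9–8.
B vs H: B, 12–5.
C vs E: C is ranked higher on 3+1 = 4 ballots, E on 13. E wins 13–4.
C vs F: C preferred on 3+4+1 = 8 ballots; F wins 9–8.
C–G: C 10–7.
C vs H: 6+3 = 9 for C, 8 for H — C by 9–8.
E vs F: E, 14–3.
E–G: G 10–7.
E vs H: E preferred on 6+3+4 = 13 ballots; E wins 13–4.
F vs G: F, 10–7.
F vs H: F wins 12–5.
G vs H: G is ranked higher on 6+3+4 = 13 ballots, H on 4. G wins 13–4.
No alternative is unbeaten: B loses to E; C loses to B; E loses to G; F loses to B; G loses to B; H loses to B. In particular B > G > E > B is a majority cycle — no Condorcet winner exists.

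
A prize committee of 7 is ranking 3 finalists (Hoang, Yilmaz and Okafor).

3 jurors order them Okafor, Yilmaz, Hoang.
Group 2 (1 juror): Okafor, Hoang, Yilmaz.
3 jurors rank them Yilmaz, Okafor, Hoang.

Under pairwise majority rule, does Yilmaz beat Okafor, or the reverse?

Okafor

Ballots ranking Yilmaz above Okafor: 3.
Ballots ranking Okafor above Yilmaz: 7 − 3 = 4.
Okafor wins the head-to-head 4–3.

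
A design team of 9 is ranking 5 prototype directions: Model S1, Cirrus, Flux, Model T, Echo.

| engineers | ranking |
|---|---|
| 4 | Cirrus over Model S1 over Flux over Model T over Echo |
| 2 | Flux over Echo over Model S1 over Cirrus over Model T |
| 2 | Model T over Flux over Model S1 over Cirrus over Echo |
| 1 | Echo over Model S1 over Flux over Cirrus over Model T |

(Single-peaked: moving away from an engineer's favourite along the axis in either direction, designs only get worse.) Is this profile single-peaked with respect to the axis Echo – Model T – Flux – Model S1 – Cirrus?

Axis positions: Echo=1, Model T=2, Flux=3, Model S1=4, Cirrus=5.
Bloc 1 (peak Cirrus at position 5): ranking walks positions 5-4-3-2-1, expanding outward from the peak — single-peaked.
Bloc 2: ranking walks positions 3-1-4-5-2; Echo is ranked above Model T even though Model T lies between Echo and the peak Flux on the axis — preferences dip and rise again. Not single-peaked.
Bloc 3 (peak Model T at position 2): ranking walks positions 2-3-4-5-1, expanding outward from the peak — single-peaked.
Bloc 4: ranking walks positions 1-4-3-5-2; Model S1 is ranked above Model T even though Model T lies between Model S1 and the peak Echo on the axis — preferences dip and rise again. Not single-peaked.
Bloc 2 violates single-peakedness, so the profile is not single-peaked on this axis.

no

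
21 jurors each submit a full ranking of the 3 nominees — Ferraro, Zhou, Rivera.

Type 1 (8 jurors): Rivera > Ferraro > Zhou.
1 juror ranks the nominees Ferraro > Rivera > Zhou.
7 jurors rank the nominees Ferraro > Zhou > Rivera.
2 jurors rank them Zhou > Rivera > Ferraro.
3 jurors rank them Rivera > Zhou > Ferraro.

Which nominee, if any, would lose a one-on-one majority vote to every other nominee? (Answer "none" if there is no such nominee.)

Head-to-head results (21 jurors):
Ferraro vs Zhou: 8+1+7 = 16 for Ferraro, 5 for Zhou — Ferraro by 16–5.
Ferraro vs Rivera: Ferraro preferred on 1+7 = 8 ballots; Rivera wins 13–8.
Zhou vs Rivera: Rivera wins 12–9.
Zhou loses to every other nominee — it is the Condorcet loser.

Zhou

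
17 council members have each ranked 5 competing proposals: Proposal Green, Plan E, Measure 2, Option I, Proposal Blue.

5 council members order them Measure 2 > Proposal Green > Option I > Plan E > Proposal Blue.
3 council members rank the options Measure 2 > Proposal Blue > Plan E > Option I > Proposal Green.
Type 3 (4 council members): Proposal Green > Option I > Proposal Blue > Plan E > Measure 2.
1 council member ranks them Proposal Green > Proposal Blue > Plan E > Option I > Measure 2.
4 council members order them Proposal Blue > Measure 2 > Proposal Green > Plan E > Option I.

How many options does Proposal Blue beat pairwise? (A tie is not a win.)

Proposal Blue against each rival (17 council members):
Proposal Blue vs Proposal Green: Proposal Blue is ranked higher on 3+4 = 7 ballots, Proposal Green on 10. Proposal Green wins 10–7.
Proposal Blue vs Plan E: 3+4+1+4 = 12 for Proposal Blue, 5 for Plan E — Proposal Blue by 12–5.
Proposal Blue–Measure 2: Proposal Blue 9–8.
Proposal Blue vs Option I: Proposal Blue preferred on 3+1+4 = 8 ballots; Option I wins 9–8.
Proposal Blue beats Plan E, Measure 2; loses to Proposal Green, Option I — 2 pairwise wins.

2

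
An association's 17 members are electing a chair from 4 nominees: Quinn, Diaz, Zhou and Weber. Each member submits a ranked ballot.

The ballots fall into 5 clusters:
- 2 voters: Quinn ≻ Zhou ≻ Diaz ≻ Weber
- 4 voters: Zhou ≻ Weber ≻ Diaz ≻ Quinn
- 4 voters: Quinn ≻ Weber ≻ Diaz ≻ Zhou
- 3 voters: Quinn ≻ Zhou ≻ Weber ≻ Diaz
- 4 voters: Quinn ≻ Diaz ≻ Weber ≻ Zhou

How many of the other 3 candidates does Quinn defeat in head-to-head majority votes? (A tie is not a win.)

Quinn against each rival (17 voters):
Quinn vs Diaz: Quinn, 13–4.
Quinn–Zhou: Quinn 13–4.
Quinn vs Weber: Quinn, 13–4.
Quinn beats Diaz, Zhou, Weber — 3 pairwise wins.

3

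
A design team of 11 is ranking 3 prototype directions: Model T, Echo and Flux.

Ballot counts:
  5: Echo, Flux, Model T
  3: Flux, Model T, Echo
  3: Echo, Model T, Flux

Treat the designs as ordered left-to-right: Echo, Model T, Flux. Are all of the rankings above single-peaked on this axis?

Axis positions: Echo=1, Model T=2, Flux=3.
Cluster 1: ranking walks positions 1-3-2; Flux is ranked above Model T even though Model T lies between Flux and the peak Echo on the axis — preferences dip and rise again. Not single-peaked.
Cluster 2 (peak Flux at position 3): ranking walks positions 3-2-1, expanding outward from the peak — single-peaked.
Cluster 3 (peak Echo at position 1): ranking walks positions 1-2-3, expanding outward from the peak — single-peaked.
Cluster 1 violates single-peakedness, so the profile is not single-peaked on this axis.

no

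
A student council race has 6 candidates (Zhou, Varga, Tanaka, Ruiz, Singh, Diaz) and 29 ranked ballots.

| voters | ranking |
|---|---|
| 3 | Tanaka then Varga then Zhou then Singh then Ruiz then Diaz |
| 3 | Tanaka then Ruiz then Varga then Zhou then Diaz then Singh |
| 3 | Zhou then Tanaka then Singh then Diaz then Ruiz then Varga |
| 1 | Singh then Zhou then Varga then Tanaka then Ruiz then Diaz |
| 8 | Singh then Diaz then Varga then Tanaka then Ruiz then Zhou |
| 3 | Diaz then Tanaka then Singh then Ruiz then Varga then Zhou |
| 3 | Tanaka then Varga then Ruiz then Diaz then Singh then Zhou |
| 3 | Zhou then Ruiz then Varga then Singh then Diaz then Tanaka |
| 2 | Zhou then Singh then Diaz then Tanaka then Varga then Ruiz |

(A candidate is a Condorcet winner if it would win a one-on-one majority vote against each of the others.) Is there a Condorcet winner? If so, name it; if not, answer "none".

none

Check each pair by majority over 29 ballots:
Zhou vs Varga: Varga, 20–9.
Zhou vs Tanaka: 3+1+3+2 = 9 for Zhou, 20 for Tanaka — Tanaka by 20–9.
Zhou vs Ruiz: Ruiz wins 17–12.
Zhou vs Singh: Zhou preferred on 3+3+3+3+2 = 14 ballots; Singh wins 15–14.
Zhou vs Diaz: Zhou, 15–14.
Varga vs Tanaka: Varga is ranked higher on 1+8+3 = 12 ballots, Tanaka on 17. Tanaka wins 17–12.
Varga vs Ruiz: Varga wins 17–12.
Varga vs Singh: Singh, 17–12.
Varga vs Diaz: Varga is ranked higher on 3+3+1+3+3 = 13 ballots, Diaz on 16. Diaz wins 16–13.
Tanaka–Ruiz: Tanaka 26–3.
Tanaka vs Singh: 3+3+3+3+3 = 15 for Tanaka, 14 for Singh — Tanaka by 15–14.
Tanaka vs Diaz: Tanaka is ranked higher on 3+3+3+1+3 = 13 ballots, Diaz on 16. Diaz wins 16–13.
Ruiz vs Singh: 3+3+3 = 9 for Ruiz, 20 for Singh — Singh by 20–9.
Ruiz–Diaz: Diaz 16–13.
Singh vs Diaz: Singh wins 20–9.
Each candidate drops at least one matchup (Zhou loses to Varga; Varga loses to Tanaka; Tanaka loses to Diaz; Ruiz loses to Varga; Singh loses to Tanaka; Diaz loses to Zhou); the cycle Zhou > Diaz > Varga > Zhou rules out a Condorcet winner.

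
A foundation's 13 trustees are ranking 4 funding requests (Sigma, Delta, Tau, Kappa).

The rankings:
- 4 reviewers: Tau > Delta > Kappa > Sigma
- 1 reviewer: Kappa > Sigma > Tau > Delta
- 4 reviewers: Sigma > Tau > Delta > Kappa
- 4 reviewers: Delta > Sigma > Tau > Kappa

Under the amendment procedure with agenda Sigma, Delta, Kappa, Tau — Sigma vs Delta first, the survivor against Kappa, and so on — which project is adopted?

Round 1: Sigma vs Delta — 5–8, Delta advances.
Round 2: Delta vs Kappa — 12–1, Delta advances.
Round 3: Delta vs Tau — 4–9, Tau advances.
The agenda winner is Tau.

Tau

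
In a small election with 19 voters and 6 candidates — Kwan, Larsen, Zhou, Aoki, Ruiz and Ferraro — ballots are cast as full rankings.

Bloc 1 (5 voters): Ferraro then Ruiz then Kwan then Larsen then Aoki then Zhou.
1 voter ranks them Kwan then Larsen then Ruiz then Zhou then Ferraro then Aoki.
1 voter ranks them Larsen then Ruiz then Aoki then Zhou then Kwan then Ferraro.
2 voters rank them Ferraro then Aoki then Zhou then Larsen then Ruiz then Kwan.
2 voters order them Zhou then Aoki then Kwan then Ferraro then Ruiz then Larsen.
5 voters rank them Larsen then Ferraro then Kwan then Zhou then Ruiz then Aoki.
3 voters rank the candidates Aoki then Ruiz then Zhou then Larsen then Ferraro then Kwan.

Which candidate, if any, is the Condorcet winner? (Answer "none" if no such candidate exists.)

Head-to-head results (19 voters):
Kwan vs Larsen: Kwan is ranked higher on 5+1+2 = 8 ballots, Larsen on 11. Larsen wins 11–8.
Kwan vs Zhou: Kwan is ranked higher on 5+1+5 = 11 ballots, Zhou on 8. Kwan wins 11–8.
Kwan vs Aoki: Kwan preferred on 5+1+5 = 11 ballots; Kwan wins 11–8.
Kwan vs Ruiz: Kwan is ranked higher on 1+2+5 = 8 ballots, Ruiz on 11. Ruiz wins 11–8.
Kwan vs Ferraro: Kwan preferred on 1+1+2 = 4 ballots; Ferraro wins 15–4.
Larsen vs Zhou: 12 to 7, Larsen.
Larsen vs Aoki: 12 to 7, Larsen.
Larsen vs Ruiz: Larsen preferred on 1+1+2+5 = 9 ballots; Ruiz wins 10–9.
Larsen vs Ferraro: 1+1+5+3 = 10 for Larsen, 9 for Ferraro — Larsen by 10–9.
Zhou vs Aoki: Zhou preferred on 1+2+5 = 8 ballots; Aoki wins 11–8.
Zhou vs Ruiz: Zhou preferred on 2+2+5 = 9 ballots; Ruiz wins 10–9.
Zhou vs Ferraro: Zhou is ranked higher on 1+1+2+3 = 7 ballots, Ferraro on 12. Ferraro wins 12–7.
Aoki vs Ruiz: 7 to 12, Ruiz.
Aoki vs Ferraro: 6 to 13, Ferraro.
Ruiz vs Ferraro: Ruiz preferred on 1+1+3 = 5 ballots; Ferraro wins 14–5.
Each candidate drops at least one matchup (Kwan loses to Larsen; Larsen loses to Ruiz; Zhou loses to Kwan; Aoki loses to Kwan; Ruiz loses to Ferraro; Ferraro loses to Larsen); the cycle Larsen → Ferraro → Ruiz → Larsen rules out a Condorcet winner.

none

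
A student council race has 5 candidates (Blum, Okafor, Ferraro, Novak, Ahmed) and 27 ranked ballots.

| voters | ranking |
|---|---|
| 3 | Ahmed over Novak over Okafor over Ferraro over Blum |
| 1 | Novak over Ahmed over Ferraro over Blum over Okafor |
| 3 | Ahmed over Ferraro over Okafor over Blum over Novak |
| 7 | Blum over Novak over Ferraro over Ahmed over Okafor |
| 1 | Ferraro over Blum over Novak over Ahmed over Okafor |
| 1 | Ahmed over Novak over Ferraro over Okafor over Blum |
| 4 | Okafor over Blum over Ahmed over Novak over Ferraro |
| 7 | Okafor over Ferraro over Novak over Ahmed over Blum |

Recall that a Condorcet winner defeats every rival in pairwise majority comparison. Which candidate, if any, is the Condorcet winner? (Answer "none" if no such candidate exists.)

Check each pair by majority over 27 ballots:
Blum vs Okafor: Blum preferred on 1+7+1 = 9 ballots; Okafor wins 18–9.
Blum vs Ferraro: Blum is ranked higher on 7+4 = 11 ballots, Ferraro on 16. Ferraro wins 16–11.
Blum vs Novak: Blum is ranked higher on 3+7+1+4 = 15 ballots, Novak on 12. Blum wins 15–12.
Blum vs Ahmed: Blum is ranked higher on 7+1+4 = 12 ballots, Ahmed on 15. Ahmed wins 15–12.
Okafor vs Ferraro: Okafor is ranked higher on 3+4+7 = 14 ballots, Ferraro on 13. Okafor wins 14–13.
Okafor vs Novak: 14 to 13, Okafor.
Okafor vs Ahmed: 4+7 = 11 for Okafor, 16 for Ahmed — Ahmed by 16–11.
Ferraro vs Novak: Ferraro preferred on 3+1+7 = 11 ballots; Novak wins 16–11.
Ferraro vs Ahmed: Ferraro is ranked higher on 7+1+7 = 15 ballots, Ahmed on 12. Ferraro wins 15–12.
Novak vs Ahmed: Novak preferred on 1+7+1+7 = 16 ballots; Novak wins 16–11.
No candidate is unbeaten: Blum loses to Okafor; Okafor loses to Ahmed; Ferraro loses to Okafor; Novak loses to Blum; Ahmed loses to Ferraro. In particular Blum beats Novak beats Ferraro beats Blum is a majority cycle — no Condorcet winner exists.

none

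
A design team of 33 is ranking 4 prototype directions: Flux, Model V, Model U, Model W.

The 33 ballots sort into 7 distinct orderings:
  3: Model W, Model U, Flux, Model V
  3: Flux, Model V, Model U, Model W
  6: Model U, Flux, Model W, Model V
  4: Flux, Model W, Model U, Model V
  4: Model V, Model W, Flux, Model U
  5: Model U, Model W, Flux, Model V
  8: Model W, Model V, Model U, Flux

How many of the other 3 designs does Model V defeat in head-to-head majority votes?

0

Model V against each rival (33 engineers):
Model V vs Flux: Flux wins 21–12.
Model V vs Model U: 3+4+8 = 15 for Model V, 18 for Model U — Model U by 18–15.
Model V vs Model W: Model W, 26–7.
Model V beats no one; loses to Flux, Model U, Model W — 0 pairwise wins.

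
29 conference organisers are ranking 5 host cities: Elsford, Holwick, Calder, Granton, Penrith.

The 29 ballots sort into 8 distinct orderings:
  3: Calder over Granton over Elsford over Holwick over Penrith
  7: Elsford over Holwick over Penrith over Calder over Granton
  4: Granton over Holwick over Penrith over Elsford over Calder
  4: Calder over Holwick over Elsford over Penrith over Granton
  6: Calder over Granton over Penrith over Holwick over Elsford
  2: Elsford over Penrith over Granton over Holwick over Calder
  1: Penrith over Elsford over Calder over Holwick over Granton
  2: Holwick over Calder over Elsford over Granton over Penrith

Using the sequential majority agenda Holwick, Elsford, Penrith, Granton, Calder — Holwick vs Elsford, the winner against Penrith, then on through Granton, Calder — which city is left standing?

Calder

Round 1: Holwick vs Elsford — 16–13, Holwick advances.
Round 2: Holwick vs Penrith — 20–9, Holwick advances.
Round 3: Holwick vs Granton — 14–15, Granton advances.
Round 4: Granton vs Calder — 6–23, Calder advances.
Calder survives the agenda.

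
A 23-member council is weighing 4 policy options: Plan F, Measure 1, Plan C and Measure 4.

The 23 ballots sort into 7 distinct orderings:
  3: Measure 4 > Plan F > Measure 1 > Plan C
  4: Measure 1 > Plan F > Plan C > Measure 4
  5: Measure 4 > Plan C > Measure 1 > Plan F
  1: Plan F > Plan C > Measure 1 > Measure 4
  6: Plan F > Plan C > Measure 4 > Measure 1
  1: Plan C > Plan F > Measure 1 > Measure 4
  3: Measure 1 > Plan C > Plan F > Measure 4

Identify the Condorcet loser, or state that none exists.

none

Head-to-head results (23 council members):
Plan F vs Measure 1: Plan F preferred on 3+1+6+1 = 11 ballots; Measure 1 wins 12–11.
Plan F vs Plan C: Plan F wins 14–9.
Plan F vs Measure 4: 4+1+6+1+3 = 15 for Plan F, 8 for Measure 4 — Plan F by 15–8.
Measure 1 vs Plan C: Plan C wins 13–10.
Measure 1 vs Measure 4: Measure 1 preferred on 4+1+1+3 = 9 ballots; Measure 4 wins 14–9.
Plan C vs Measure 4: Plan C, 15–8.
Each option has at least one pairwise win (Plan F beats Plan C; Measure 1 beats Plan F; Plan C beats Measure 1; Measure 4 beats Measure 1) — no Condorcet loser.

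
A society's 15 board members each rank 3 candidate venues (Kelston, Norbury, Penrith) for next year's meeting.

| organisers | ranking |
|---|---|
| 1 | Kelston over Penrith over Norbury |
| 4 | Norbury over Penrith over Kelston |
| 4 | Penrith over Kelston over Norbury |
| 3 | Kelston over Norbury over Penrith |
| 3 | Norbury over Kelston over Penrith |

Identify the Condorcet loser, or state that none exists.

Pairwise majorities:
Kelston–Norbury: Kelston 8–7.
Kelston vs Penrith: Kelston is ranked higher on 1+3+3 = 7 ballots, Penrith on 8. Penrith wins 8–7.
Norbury–Penrith: Norbury 10–5.
No city is winless: Kelston beats Norbury; Norbury beats Penrith; Penrith beats Kelston. There is no Condorcet loser.

none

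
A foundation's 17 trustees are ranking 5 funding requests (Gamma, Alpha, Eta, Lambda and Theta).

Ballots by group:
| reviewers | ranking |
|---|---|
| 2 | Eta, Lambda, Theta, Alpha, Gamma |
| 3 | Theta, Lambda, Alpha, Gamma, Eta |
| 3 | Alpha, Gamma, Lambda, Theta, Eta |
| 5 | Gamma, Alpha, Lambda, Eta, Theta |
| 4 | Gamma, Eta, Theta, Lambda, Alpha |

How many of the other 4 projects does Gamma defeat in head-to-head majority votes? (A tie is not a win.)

Gamma against each rival (17 reviewers):
Gamma vs Alpha: Gamma, 9–8.
Gamma vs Eta: 15 to 2, Gamma.
Gamma vs Lambda: Gamma is ranked higher on 3+5+4 = 12 ballots, Lambda on 5. Gamma wins 12–5.
Gamma vs Theta: Gamma is ranked higher on 3+5+4 = 12 ballots, Theta on 5. Gamma wins 12–5.
Gamma beats Alpha, Eta, Lambda, Theta — 4 pairwise wins.

4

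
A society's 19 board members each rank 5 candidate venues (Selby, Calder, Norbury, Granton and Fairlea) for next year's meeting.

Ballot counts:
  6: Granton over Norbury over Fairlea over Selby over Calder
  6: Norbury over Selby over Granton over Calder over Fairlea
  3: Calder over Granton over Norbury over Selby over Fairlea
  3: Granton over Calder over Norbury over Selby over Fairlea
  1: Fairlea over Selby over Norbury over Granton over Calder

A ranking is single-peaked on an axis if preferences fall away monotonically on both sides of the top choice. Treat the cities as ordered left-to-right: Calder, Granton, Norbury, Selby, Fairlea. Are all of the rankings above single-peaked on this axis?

Axis positions: Calder=1, Granton=2, Norbury=3, Selby=4, Fairlea=5.
Type 1: ranking walks positions 2-3-5-4-1; Fairlea is ranked above Selby even though Selby lies between Fairlea and the peak Granton on the axis — preferences dip and rise again. Not single-peaked.
Type 2 (peak Norbury at position 3): ranking walks positions 3-4-2-1-5, expanding outward from the peak — single-peaked.
Type 3 (peak Calder at position 1): ranking walks positions 1-2-3-4-5, expanding outward from the peak — single-peaked.
Type 4 (peak Granton at position 2): ranking walks positions 2-1-3-4-5, expanding outward from the peak — single-peaked.
Type 5 (peak Fairlea at position 5): ranking walks positions 5-4-3-2-1, expanding outward from the peak — single-peaked.
Type 1 violates single-peakedness, so the profile is not single-peaked on this axis.

no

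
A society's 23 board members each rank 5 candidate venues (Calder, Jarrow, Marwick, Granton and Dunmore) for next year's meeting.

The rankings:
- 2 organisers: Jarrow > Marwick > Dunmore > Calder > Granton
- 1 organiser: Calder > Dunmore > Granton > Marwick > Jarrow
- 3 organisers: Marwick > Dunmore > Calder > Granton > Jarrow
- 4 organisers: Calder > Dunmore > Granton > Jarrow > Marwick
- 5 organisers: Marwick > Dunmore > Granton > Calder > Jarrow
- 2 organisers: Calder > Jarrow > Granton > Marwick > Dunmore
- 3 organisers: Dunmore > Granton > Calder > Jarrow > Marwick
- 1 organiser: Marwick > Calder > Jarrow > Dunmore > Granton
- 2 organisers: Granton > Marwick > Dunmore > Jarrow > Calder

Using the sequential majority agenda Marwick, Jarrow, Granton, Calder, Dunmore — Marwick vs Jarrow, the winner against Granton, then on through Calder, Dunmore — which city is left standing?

Dunmore

Round 1: Marwick vs Jarrow — 12–11, Marwick advances.
Round 2: Marwick vs Granton — 11–12, Granton advances.
Round 3: Granton vs Calder — 10–13, Calder advances.
Round 4: Calder vs Dunmore — 8–15, Dunmore advances.
The agenda winner is Dunmore.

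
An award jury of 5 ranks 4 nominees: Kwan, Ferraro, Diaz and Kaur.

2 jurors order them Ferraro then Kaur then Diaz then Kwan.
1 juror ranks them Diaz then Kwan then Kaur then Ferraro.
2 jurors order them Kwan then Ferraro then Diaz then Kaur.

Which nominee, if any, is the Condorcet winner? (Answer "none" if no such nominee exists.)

Head-to-head results (5 jurors):
Kwan vs Ferraro: 3 to 2, Kwan.
Kwan vs Diaz: Kwan is ranked higher on 2 ballots, Diaz on 3. Diaz wins 3–2.
Kwan vs Kaur: 1+2 = 3 for Kwan, 2 for Kaur — Kwan by 3–2.
Ferraro vs Diaz: 2+2 = 4 for Ferraro, 1 for Diaz — Ferraro by 4–1.
Ferraro vs Kaur: Ferraro is ranked higher on 2+2 = 4 ballots, Kaur on 1. Ferraro wins 4–1.
Diaz vs Kaur: 3 to 2, Diaz.
Each nominee drops at least one matchup (Kwan loses to Diaz; Ferraro loses to Kwan; Diaz loses to Ferraro; Kaur loses to Kwan); the cycle Kwan beats Ferraro beats Diaz beats Kwan rules out a Condorcet winner.

none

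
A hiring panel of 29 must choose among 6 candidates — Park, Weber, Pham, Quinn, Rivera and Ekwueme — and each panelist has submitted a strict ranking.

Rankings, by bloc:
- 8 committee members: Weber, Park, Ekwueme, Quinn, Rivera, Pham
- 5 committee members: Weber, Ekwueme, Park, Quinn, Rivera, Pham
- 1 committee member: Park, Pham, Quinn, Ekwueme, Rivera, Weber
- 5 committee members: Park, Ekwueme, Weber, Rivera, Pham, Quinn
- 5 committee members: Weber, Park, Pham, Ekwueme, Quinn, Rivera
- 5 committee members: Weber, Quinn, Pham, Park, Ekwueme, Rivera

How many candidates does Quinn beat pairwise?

Quinn against each rival (29 committee members):
Quinn vs Park: 5 for Quinn, 24 for Park — Park by 24–5.
Quinn vs Weber: Weber, 28–1.
Quinn vs Pham: Quinn wins 18–11.
Quinn vs Rivera: 8+5+1+5+5 = 24 for Quinn, 5 for Rivera — Quinn by 24–5.
Quinn vs Ekwueme: Quinn preferred on 1+5 = 6 ballots; Ekwueme wins 23–6.
Quinn beats Pham, Rivera; loses to Park, Weber, Ekwueme — 2 pairwise wins.

2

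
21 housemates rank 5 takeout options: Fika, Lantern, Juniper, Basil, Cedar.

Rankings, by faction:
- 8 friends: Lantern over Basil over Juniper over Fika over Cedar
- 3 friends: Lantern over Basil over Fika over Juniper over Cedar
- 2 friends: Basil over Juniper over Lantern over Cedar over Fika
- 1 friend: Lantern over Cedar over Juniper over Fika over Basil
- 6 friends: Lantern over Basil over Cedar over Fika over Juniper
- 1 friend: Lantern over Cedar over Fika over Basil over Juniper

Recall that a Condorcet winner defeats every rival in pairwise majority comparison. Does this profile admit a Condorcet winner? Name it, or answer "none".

Lantern

Pairwise majorities:
Fika vs Lantern: Lantern, 21–0.
Fika–Juniper: Juniper 11–10.
Fika–Basil: Basil 19–2.
Fika–Cedar: Fika 11–10.
Lantern vs Juniper: Lantern, 19–2.
Lantern vs Basil: Lantern wins 19–2.
Lantern–Cedar: Lantern 21–0.
Juniper vs Basil: Basil wins 20–1.
Juniper–Cedar: Juniper 13–8.
Basil–Cedar: Basil 19–2.
Lantern defeats every rival head-to-head and is the Condorcet winner.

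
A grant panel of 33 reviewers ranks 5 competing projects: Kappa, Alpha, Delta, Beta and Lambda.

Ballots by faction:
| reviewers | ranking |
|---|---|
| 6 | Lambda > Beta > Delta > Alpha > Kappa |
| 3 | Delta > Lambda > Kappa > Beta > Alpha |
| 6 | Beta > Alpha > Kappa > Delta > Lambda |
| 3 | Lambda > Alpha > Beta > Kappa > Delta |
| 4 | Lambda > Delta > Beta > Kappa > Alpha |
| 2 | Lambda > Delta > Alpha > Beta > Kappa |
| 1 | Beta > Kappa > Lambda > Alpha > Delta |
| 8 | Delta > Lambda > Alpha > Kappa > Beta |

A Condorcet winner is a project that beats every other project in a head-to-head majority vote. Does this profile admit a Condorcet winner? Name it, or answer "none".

Pairwise majorities:
Kappa vs Alpha: 8 to 25, Alpha.
Kappa vs Delta: 6+3+1 = 10 for Kappa, 23 for Delta — Delta by 23–10.
Kappa vs Beta: 3+8 = 11 for Kappa, 22 for Beta — Beta by 22–11.
Kappa vs Lambda: Kappa is ranked higher on 6+1 = 7 ballots, Lambda on 26. Lambda wins 26–7.
Alpha vs Delta: 6+3+1 = 10 for Alpha, 23 for Delta — Delta by 23–10.
Alpha vs Beta: Alpha preferred on 3+2+8 = 13 ballots; Beta wins 20–13.
Alpha vs Lambda: 6 to 27, Lambda.
Delta vs Beta: Delta is ranked higher on 3+4+2+8 = 17 ballots, Beta on 16. Delta wins 17–16.
Delta vs Lambda: 3+6+8 = 17 for Delta, 16 for Lambda — Delta by 17–16.
Beta vs Lambda: 7 to 26, Lambda.
Delta beats each of Kappa, Alpha, Beta, Lambda — Delta is the Condorcet winner.

Delta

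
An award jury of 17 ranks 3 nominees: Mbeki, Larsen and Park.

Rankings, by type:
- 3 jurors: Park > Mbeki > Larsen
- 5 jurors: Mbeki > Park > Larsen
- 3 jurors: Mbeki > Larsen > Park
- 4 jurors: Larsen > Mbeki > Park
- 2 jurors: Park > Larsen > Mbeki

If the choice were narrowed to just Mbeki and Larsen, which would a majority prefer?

Ballots ranking Mbeki above Larsen: 3 + 5 + 3 = 11.
Ballots ranking Larsen above Mbeki: 17 − 11 = 6.
Mbeki wins the head-to-head 11–6.

Mbeki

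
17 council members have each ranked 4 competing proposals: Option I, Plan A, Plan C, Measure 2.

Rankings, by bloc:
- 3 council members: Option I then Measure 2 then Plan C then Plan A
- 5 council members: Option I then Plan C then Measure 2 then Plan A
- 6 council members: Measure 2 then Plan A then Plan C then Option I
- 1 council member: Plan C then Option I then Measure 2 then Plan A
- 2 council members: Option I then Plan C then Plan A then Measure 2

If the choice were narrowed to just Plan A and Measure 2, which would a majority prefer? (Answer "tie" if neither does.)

Measure 2

Ballots ranking Plan A above Measure 2: 2.
Ballots ranking Measure 2 above Plan A: 17 − 2 = 15.
Measure 2 wins the head-to-head 15–2.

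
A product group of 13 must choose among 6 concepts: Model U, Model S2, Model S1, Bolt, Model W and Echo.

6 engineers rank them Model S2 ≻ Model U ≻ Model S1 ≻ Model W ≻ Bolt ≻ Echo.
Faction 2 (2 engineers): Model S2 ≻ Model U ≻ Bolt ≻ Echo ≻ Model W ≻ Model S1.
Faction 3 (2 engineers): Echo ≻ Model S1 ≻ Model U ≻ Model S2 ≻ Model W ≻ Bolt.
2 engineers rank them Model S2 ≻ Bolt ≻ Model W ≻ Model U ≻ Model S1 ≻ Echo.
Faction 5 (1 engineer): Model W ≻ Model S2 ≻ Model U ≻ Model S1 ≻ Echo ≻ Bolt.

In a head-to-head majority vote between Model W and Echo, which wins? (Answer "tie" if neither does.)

Model W

Ballots ranking Model W above Echo: 6 + 2 + 1 = 9.
Ballots ranking Echo above Model W: 13 − 9 = 4.
Model W wins the head-to-head 9–4.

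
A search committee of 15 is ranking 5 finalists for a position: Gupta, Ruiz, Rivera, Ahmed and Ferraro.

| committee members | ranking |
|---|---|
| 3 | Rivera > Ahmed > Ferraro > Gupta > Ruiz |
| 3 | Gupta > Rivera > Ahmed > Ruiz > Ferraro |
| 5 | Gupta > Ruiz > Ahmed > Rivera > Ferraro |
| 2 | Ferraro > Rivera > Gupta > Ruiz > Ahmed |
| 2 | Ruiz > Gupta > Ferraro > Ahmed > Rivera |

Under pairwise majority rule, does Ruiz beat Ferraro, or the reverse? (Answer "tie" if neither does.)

Ballots ranking Ruiz above Ferraro: 3 + 5 + 2 = 10.
Ballots ranking Ferraro above Ruiz: 15 − 10 = 5.
Ruiz wins the head-to-head 10–5.

Ruiz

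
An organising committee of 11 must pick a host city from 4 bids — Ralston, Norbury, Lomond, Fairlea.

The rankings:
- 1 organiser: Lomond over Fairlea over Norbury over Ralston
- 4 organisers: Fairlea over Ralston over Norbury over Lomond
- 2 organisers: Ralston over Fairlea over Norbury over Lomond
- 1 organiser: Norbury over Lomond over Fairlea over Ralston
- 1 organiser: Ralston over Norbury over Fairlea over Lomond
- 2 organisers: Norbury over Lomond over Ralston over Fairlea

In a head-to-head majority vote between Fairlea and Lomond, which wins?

Fairlea

Ballots ranking Fairlea above Lomond: 4 + 2 + 1 = 7.
Ballots ranking Lomond above Fairlea: 11 − 7 = 4.
Fairlea wins the head-to-head 7–4.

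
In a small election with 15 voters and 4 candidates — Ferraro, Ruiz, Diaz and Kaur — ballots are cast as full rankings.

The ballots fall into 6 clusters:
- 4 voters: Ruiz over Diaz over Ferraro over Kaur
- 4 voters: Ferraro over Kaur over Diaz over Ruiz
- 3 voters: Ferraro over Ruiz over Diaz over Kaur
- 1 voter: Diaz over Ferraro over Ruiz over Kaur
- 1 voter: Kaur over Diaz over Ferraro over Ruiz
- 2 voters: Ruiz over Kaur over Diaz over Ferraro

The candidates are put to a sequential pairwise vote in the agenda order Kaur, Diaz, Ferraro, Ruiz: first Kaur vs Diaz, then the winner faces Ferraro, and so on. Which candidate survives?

Round 1: Kaur vs Diaz — 7–8, Diaz advances.
Round 2: Diaz vs Ferraro — 8–7, Diaz advances.
Round 3: Diaz vs Ruiz — 6–9, Ruiz advances.
Ruiz survives the agenda.

Ruiz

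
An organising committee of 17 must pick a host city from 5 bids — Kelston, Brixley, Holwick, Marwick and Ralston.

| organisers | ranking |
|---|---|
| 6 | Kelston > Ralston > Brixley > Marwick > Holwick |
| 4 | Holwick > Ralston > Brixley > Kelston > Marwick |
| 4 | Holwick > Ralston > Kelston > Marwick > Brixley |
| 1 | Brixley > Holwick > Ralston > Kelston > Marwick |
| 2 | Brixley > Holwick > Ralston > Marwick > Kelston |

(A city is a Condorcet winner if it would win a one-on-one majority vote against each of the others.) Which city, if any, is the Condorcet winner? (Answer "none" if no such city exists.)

Head-to-head results (17 organisers):
Kelston vs Brixley: Kelston is ranked higher on 6+4 = 10 ballots, Brixley on 7. Kelston wins 10–7.
Kelston vs Holwick: 6 for Kelston, 11 for Holwick — Holwick by 11–6.
Kelston vs Marwick: Kelston preferred on 6+4+4+1 = 15 ballots; Kelston wins 15–2.
Kelston vs Ralston: Kelston preferred on 6 ballots; Ralston wins 11–6.
Brixley vs Holwick: Brixley preferred on 6+1+2 = 9 ballots; Brixley wins 9–8.
Brixley vs Marwick: 6+4+1+2 = 13 for Brixley, 4 for Marwick — Brixley by 13–4.
Brixley vs Ralston: Brixley is ranked higher on 1+2 = 3 ballots, Ralston on 14. Ralston wins 14–3.
Holwick vs Marwick: 4+4+1+2 = 11 for Holwick, 6 for Marwick — Holwick by 11–6.
Holwick vs Ralston: 11 to 6, Holwick.
Marwick vs Ralston: Marwick is ranked higher on 0 ballots, Ralston on 17. Ralston wins 17–0.
Each city drops at least one matchup (Kelston loses to Holwick; Brixley loses to Kelston; Holwick loses to Brixley; Marwick loses to Kelston; Ralston loses to Holwick); the cycle Kelston → Brixley → Holwick → Kelston rules out a Condorcet winner.

none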